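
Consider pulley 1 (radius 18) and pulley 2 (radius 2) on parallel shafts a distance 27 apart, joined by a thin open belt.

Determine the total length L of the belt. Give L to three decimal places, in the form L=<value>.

open belt: β = asin((r2−r1)/C) = asin(-16/27) = -36.3412°
wrap1 = π − 2β = 252.6824°
wrap2 = π + 2β = 107.3176°
tangent length = C·cosβ = 21.7486
L = r1·wrap1 + r2·wrap2 + 2·C·cosβ = 18·4.4101 + 2·1.8730 + 2·21.7486 = 126.6257

L=126.626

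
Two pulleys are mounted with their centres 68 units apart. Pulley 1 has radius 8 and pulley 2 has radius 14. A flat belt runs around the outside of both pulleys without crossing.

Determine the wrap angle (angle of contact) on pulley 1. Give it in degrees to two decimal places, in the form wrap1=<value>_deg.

open belt: β = asin((r2−r1)/C) = asin(6/68) = 5.0621°
wrap1 = π − 2β = 169.8758°
wrap2 = π + 2β = 190.1242°

wrap1=169.88_deg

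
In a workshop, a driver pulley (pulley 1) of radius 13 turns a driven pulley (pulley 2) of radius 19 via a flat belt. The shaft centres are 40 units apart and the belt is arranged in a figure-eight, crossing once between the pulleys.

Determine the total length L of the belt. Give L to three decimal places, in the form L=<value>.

L=207.878

crossed belt: β = asin((r1+r2)/C) = asin(32/40) = 53.1301°
wrap1 = wrap2 = π + 2β = 286.2602°
tangent length = C·cosβ = 24.0000
L = (r1+r2)·wrap + 2·C·cosβ = 32·4.9962 + 2·24.0000 = 207.8779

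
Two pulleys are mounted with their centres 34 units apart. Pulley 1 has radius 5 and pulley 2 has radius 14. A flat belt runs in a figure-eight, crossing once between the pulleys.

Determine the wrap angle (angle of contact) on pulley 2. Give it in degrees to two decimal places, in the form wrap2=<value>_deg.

wrap2=247.95_deg

crossed belt: β = asin((r1+r2)/C) = asin(19/34) = 33.9745°
wrap1 = wrap2 = π + 2β = 247.9490°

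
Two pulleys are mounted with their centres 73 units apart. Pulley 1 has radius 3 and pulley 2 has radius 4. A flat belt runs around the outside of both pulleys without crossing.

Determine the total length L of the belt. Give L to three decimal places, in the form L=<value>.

L=168.005

open belt: β = asin((r2−r1)/C) = asin(1/73) = 0.7849°
wrap1 = π − 2β = 178.4302°
wrap2 = π + 2β = 181.5698°
tangent length = C·cosβ = 72.9932
L = r1·wrap1 + r2·wrap2 + 2·C·cosβ = 3·3.1142 + 4·3.1690 + 2·72.9932 = 168.0048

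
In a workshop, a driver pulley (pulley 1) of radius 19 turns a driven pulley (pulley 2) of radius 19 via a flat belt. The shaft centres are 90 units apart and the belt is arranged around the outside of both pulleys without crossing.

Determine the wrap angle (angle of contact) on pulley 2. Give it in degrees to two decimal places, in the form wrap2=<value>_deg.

open belt: β = asin((r2−r1)/C) = asin(0/90) = 0.0000°
wrap1 = π − 2β = 180.0000°
wrap2 = π + 2β = 180.0000°

wrap2=180.00_deg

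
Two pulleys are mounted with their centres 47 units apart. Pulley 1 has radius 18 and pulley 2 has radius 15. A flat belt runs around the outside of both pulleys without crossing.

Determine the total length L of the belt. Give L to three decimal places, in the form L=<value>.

open belt: β = asin((r2−r1)/C) = asin(-3/47) = -3.6597°
wrap1 = π − 2β = 187.3193°
wrap2 = π + 2β = 172.6807°
tangent length = C·cosβ = 46.9042
L = r1·wrap1 + r2·wrap2 + 2·C·cosβ = 18·3.2693 + 15·3.0138 + 2·46.9042 = 197.8641

L=197.864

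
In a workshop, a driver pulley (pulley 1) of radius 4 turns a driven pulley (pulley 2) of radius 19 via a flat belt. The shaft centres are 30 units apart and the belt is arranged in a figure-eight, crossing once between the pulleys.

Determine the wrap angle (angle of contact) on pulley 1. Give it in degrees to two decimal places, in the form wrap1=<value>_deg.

wrap1=280.11_deg

crossed belt: β = asin((r1+r2)/C) = asin(23/30) = 50.0555°
wrap1 = wrap2 = π + 2β = 280.1110°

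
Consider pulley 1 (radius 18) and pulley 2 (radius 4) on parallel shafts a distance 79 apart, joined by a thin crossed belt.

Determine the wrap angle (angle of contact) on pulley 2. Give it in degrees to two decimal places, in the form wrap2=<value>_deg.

crossed belt: β = asin((r1+r2)/C) = asin(22/79) = 16.1696°
wrap1 = wrap2 = π + 2β = 212.3391°

wrap2=212.34_deg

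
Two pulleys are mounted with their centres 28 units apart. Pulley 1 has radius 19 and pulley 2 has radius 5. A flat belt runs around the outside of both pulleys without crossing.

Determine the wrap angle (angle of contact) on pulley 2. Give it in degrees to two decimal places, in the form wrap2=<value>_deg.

wrap2=120.00_deg

open belt: β = asin((r2−r1)/C) = asin(-14/28) = -30.0000°
wrap1 = π − 2β = 240.0000°
wrap2 = π + 2β = 120.0000°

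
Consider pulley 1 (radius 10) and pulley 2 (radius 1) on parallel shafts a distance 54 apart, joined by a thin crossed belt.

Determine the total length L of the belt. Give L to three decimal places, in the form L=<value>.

L=144.806

crossed belt: β = asin((r1+r2)/C) = asin(11/54) = 11.7536°
wrap1 = wrap2 = π + 2β = 203.5073°
tangent length = C·cosβ = 52.8678
L = (r1+r2)·wrap + 2·C·cosβ = 11·3.5519 + 2·52.8678 = 144.8061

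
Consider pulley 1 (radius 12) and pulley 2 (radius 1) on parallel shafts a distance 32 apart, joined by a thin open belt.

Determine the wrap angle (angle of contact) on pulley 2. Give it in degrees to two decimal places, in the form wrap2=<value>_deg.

open belt: β = asin((r2−r1)/C) = asin(-11/32) = -20.1055°
wrap1 = π − 2β = 220.2110°
wrap2 = π + 2β = 139.7890°

wrap2=139.79_deg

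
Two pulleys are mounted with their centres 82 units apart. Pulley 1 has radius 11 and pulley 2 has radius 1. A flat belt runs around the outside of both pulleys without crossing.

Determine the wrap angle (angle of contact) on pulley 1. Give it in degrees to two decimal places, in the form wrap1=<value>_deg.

wrap1=194.01_deg

open belt: β = asin((r2−r1)/C) = asin(-10/82) = -7.0047°
wrap1 = π − 2β = 194.0095°
wrap2 = π + 2β = 165.9905°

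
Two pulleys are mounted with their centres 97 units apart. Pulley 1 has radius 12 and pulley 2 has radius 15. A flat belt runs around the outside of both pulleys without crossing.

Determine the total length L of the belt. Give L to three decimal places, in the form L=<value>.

open belt: β = asin((r2−r1)/C) = asin(3/97) = 1.7723°
wrap1 = π − 2β = 176.4554°
wrap2 = π + 2β = 183.5446°
tangent length = C·cosβ = 96.9536
L = r1·wrap1 + r2·wrap2 + 2·C·cosβ = 12·3.0797 + 15·3.2035 + 2·96.9536 = 278.9158

L=278.916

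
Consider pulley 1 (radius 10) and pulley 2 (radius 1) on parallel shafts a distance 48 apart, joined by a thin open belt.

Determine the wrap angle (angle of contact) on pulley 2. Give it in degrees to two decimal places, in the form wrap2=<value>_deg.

wrap2=158.39_deg

open belt: β = asin((r2−r1)/C) = asin(-9/48) = -10.8069°
wrap1 = π − 2β = 201.6138°
wrap2 = π + 2β = 158.3862°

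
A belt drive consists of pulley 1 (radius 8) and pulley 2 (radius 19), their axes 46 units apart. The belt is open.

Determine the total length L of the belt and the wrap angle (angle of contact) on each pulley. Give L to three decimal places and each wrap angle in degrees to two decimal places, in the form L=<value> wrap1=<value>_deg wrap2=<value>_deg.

open belt: β = asin((r2−r1)/C) = asin(11/46) = 13.8352°
wrap1 = π − 2β = 152.3296°
wrap2 = π + 2β = 207.6704°
tangent length = C·cosβ = 44.6654
L = r1·wrap1 + r2·wrap2 + 2·C·cosβ = 8·2.6587 + 19·3.6245 + 2·44.6654 = 179.4662

L=179.466 wrap1=152.33_deg wrap2=207.67_deg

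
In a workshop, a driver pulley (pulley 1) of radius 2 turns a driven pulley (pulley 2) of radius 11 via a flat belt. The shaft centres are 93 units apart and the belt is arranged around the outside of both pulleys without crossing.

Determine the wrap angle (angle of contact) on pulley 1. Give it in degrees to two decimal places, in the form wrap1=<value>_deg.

wrap1=168.89_deg

open belt: β = asin((r2−r1)/C) = asin(9/93) = 5.5534°
wrap1 = π − 2β = 168.8931°
wrap2 = π + 2β = 191.1069°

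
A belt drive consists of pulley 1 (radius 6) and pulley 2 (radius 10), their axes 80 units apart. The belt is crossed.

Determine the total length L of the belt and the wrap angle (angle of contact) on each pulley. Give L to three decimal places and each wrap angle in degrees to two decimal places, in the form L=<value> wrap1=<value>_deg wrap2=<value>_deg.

L=213.476 wrap1=203.07_deg wrap2=203.07_deg

crossed belt: β = asin((r1+r2)/C) = asin(16/80) = 11.5370°
wrap1 = wrap2 = π + 2β = 203.0739°
tangent length = C·cosβ = 78.3837
L = (r1+r2)·wrap + 2·C·cosβ = 16·3.5443 + 2·78.3837 = 213.4763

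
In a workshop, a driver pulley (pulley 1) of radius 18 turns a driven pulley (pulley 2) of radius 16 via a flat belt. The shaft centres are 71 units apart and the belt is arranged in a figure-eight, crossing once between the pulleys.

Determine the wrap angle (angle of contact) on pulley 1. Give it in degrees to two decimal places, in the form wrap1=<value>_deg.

wrap1=237.22_deg

crossed belt: β = asin((r1+r2)/C) = asin(34/71) = 28.6118°
wrap1 = wrap2 = π + 2β = 237.2237°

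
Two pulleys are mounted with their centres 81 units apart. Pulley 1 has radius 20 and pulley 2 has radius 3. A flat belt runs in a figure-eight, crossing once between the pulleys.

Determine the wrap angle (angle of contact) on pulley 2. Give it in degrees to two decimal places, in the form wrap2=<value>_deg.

crossed belt: β = asin((r1+r2)/C) = asin(23/81) = 16.4961°
wrap1 = wrap2 = π + 2β = 212.9923°

wrap2=212.99_deg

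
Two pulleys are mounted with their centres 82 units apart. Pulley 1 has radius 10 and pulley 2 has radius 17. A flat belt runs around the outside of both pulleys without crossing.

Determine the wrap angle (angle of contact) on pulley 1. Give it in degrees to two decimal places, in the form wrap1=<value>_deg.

open belt: β = asin((r2−r1)/C) = asin(7/82) = 4.8971°
wrap1 = π − 2β = 170.2059°
wrap2 = π + 2β = 189.7941°

wrap1=170.21_deg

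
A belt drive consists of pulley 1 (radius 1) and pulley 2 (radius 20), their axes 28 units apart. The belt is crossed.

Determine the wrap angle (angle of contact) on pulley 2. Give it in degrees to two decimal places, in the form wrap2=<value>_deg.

crossed belt: β = asin((r1+r2)/C) = asin(21/28) = 48.5904°
wrap1 = wrap2 = π + 2β = 277.1808°

wrap2=277.18_deg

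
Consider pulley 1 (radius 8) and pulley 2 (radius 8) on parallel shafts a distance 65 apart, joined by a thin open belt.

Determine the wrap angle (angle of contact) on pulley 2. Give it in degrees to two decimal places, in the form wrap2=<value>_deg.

wrap2=180.00_deg

open belt: β = asin((r2−r1)/C) = asin(0/65) = 0.0000°
wrap1 = π − 2β = 180.0000°
wrap2 = π + 2β = 180.0000°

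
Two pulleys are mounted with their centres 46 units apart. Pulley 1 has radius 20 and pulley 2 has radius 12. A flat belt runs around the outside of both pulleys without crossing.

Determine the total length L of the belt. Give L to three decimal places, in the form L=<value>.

L=193.926

open belt: β = asin((r2−r1)/C) = asin(-8/46) = -10.0154°
wrap1 = π − 2β = 200.0308°
wrap2 = π + 2β = 159.9692°
tangent length = C·cosβ = 45.2990
L = r1·wrap1 + r2·wrap2 + 2·C·cosβ = 20·3.4912 + 12·2.7920 + 2·45.2990 = 193.9258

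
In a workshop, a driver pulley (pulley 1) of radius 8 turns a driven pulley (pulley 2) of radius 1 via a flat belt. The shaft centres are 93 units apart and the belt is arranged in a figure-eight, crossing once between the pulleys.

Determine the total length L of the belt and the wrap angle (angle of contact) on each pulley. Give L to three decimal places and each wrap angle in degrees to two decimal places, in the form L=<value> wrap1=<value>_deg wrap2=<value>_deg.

L=215.146 wrap1=191.11_deg wrap2=191.11_deg

crossed belt: β = asin((r1+r2)/C) = asin(9/93) = 5.5534°
wrap1 = wrap2 = π + 2β = 191.1069°
tangent length = C·cosβ = 92.5635
L = (r1+r2)·wrap + 2·C·cosβ = 9·3.3354 + 2·92.5635 = 215.1460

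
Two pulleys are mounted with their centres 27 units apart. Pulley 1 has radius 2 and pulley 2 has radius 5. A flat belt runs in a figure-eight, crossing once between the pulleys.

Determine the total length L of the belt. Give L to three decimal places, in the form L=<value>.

L=77.816

crossed belt: β = asin((r1+r2)/C) = asin(7/27) = 15.0261°
wrap1 = wrap2 = π + 2β = 210.0522°
tangent length = C·cosβ = 26.0768
L = (r1+r2)·wrap + 2·C·cosβ = 7·3.6661 + 2·26.0768 = 77.8163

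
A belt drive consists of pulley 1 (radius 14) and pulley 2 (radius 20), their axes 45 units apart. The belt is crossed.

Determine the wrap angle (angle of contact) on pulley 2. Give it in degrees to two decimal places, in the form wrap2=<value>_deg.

crossed belt: β = asin((r1+r2)/C) = asin(34/45) = 49.0739°
wrap1 = wrap2 = π + 2β = 278.1479°

wrap2=278.15_deg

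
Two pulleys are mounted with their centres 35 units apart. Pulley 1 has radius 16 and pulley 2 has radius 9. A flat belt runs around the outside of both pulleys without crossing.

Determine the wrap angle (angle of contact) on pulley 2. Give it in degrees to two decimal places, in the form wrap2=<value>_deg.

wrap2=156.93_deg

open belt: β = asin((r2−r1)/C) = asin(-7/35) = -11.5370°
wrap1 = π − 2β = 203.0739°
wrap2 = π + 2β = 156.9261°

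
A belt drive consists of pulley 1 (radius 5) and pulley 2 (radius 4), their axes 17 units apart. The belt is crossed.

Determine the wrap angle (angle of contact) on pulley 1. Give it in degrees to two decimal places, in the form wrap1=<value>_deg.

crossed belt: β = asin((r1+r2)/C) = asin(9/17) = 31.9657°
wrap1 = wrap2 = π + 2β = 243.9314°

wrap1=243.93_deg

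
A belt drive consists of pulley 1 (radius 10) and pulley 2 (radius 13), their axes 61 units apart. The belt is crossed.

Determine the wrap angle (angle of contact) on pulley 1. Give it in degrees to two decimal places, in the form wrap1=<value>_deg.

crossed belt: β = asin((r1+r2)/C) = asin(23/61) = 22.1510°
wrap1 = wrap2 = π + 2β = 224.3020°

wrap1=224.30_deg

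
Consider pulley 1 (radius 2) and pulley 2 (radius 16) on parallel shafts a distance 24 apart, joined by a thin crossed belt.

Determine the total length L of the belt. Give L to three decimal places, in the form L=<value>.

crossed belt: β = asin((r1+r2)/C) = asin(18/24) = 48.5904°
wrap1 = wrap2 = π + 2β = 277.1808°
tangent length = C·cosβ = 15.8745
L = (r1+r2)·wrap + 2·C·cosβ = 18·4.8377 + 2·15.8745 = 118.8279

L=118.828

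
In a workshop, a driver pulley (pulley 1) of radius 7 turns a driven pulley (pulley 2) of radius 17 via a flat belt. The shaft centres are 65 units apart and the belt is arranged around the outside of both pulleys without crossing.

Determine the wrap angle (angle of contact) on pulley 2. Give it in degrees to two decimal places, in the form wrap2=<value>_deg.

open belt: β = asin((r2−r1)/C) = asin(10/65) = 8.8499°
wrap1 = π − 2β = 162.3002°
wrap2 = π + 2β = 197.6998°

wrap2=197.70_deg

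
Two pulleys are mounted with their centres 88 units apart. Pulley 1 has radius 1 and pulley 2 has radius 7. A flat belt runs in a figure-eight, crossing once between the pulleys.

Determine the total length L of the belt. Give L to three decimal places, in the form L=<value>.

L=201.861

crossed belt: β = asin((r1+r2)/C) = asin(8/88) = 5.2159°
wrap1 = wrap2 = π + 2β = 190.4318°
tangent length = C·cosβ = 87.6356
L = (r1+r2)·wrap + 2·C·cosβ = 8·3.3237 + 2·87.6356 = 201.8605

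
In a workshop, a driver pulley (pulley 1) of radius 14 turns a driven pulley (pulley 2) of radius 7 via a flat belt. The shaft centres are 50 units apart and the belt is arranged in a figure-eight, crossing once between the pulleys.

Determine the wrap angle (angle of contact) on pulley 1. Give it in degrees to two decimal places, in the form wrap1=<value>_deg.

wrap1=229.67_deg

crossed belt: β = asin((r1+r2)/C) = asin(21/50) = 24.8346°
wrap1 = wrap2 = π + 2β = 229.6692°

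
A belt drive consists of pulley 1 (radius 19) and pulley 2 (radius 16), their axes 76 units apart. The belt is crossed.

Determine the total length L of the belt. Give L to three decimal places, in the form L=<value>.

crossed belt: β = asin((r1+r2)/C) = asin(35/76) = 27.4211°
wrap1 = wrap2 = π + 2β = 234.8421°
tangent length = C·cosβ = 67.4611
L = (r1+r2)·wrap + 2·C·cosβ = 35·4.0988 + 2·67.4611 = 278.3791

L=278.379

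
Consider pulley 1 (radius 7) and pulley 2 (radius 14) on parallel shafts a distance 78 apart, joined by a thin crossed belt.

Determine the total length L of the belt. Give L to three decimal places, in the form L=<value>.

crossed belt: β = asin((r1+r2)/C) = asin(21/78) = 15.6185°
wrap1 = wrap2 = π + 2β = 211.2370°
tangent length = C·cosβ = 75.1199
L = (r1+r2)·wrap + 2·C·cosβ = 21·3.6868 + 2·75.1199 = 227.6622

L=227.662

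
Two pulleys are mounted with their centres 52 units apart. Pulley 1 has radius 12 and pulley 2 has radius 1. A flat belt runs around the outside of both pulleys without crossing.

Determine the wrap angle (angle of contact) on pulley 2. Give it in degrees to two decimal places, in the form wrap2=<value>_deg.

wrap2=155.57_deg

open belt: β = asin((r2−r1)/C) = asin(-11/52) = -12.2125°
wrap1 = π − 2β = 204.4251°
wrap2 = π + 2β = 155.5749°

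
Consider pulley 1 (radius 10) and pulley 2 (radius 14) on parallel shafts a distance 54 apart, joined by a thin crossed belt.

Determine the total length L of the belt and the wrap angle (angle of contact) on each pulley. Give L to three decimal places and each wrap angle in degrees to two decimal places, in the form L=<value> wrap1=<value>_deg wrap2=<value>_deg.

crossed belt: β = asin((r1+r2)/C) = asin(24/54) = 26.3878°
wrap1 = wrap2 = π + 2β = 232.7756°
tangent length = C·cosβ = 48.3735
L = (r1+r2)·wrap + 2·C·cosβ = 24·4.0627 + 2·48.3735 = 194.2519

L=194.252 wrap1=232.78_deg wrap2=232.78_deg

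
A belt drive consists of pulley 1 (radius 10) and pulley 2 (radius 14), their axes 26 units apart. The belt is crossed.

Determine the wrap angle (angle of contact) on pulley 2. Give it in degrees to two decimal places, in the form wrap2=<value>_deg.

crossed belt: β = asin((r1+r2)/C) = asin(24/26) = 67.3801°
wrap1 = wrap2 = π + 2β = 314.7603°

wrap2=314.76_deg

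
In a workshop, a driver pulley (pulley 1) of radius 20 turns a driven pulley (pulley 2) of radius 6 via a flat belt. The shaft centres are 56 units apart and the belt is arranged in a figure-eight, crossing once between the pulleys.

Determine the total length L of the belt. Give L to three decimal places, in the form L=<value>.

L=205.985

crossed belt: β = asin((r1+r2)/C) = asin(26/56) = 27.6640°
wrap1 = wrap2 = π + 2β = 235.3280°
tangent length = C·cosβ = 49.5984
L = (r1+r2)·wrap + 2·C·cosβ = 26·4.1072 + 2·49.5984 = 205.9852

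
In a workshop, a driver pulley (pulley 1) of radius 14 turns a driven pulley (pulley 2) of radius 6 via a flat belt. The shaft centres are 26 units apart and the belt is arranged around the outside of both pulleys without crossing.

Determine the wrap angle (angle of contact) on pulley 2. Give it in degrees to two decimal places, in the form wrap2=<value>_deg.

wrap2=144.16_deg

open belt: β = asin((r2−r1)/C) = asin(-8/26) = -17.9202°
wrap1 = π − 2β = 215.8404°
wrap2 = π + 2β = 144.1596°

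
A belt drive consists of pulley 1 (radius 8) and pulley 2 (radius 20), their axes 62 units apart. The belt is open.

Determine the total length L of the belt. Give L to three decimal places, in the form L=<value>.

L=214.295

open belt: β = asin((r2−r1)/C) = asin(12/62) = 11.1599°
wrap1 = π − 2β = 157.6801°
wrap2 = π + 2β = 202.3199°
tangent length = C·cosβ = 60.8276
L = r1·wrap1 + r2·wrap2 + 2·C·cosβ = 8·2.7520 + 20·3.5311 + 2·60.8276 = 214.2945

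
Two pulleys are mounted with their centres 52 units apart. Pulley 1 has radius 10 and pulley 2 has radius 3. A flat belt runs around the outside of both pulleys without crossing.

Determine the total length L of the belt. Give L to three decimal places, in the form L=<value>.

open belt: β = asin((r2−r1)/C) = asin(-7/52) = -7.7364°
wrap1 = π − 2β = 195.4728°
wrap2 = π + 2β = 164.5272°
tangent length = C·cosβ = 51.5267
L = r1·wrap1 + r2·wrap2 + 2·C·cosβ = 10·3.4116 + 3·2.8715 + 2·51.5267 = 145.7844

L=145.784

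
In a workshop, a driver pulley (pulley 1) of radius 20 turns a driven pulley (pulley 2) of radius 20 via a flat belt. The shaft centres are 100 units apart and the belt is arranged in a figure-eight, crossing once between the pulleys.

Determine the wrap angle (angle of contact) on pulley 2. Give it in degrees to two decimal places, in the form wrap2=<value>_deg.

crossed belt: β = asin((r1+r2)/C) = asin(40/100) = 23.5782°
wrap1 = wrap2 = π + 2β = 227.1564°

wrap2=227.16_deg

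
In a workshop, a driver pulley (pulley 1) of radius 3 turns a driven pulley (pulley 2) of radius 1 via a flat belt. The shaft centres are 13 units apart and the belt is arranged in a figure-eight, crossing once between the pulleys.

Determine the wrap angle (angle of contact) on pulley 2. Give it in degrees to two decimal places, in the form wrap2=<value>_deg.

wrap2=215.84_deg

crossed belt: β = asin((r1+r2)/C) = asin(4/13) = 17.9202°
wrap1 = wrap2 = π + 2β = 215.8404°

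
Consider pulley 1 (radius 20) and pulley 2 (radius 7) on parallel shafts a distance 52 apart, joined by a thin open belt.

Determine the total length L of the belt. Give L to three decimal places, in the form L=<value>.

L=192.090

open belt: β = asin((r2−r1)/C) = asin(-13/52) = -14.4775°
wrap1 = π − 2β = 208.9550°
wrap2 = π + 2β = 151.0450°
tangent length = C·cosβ = 50.3488
L = r1·wrap1 + r2·wrap2 + 2·C·cosβ = 20·3.6470 + 7·2.6362 + 2·50.3488 = 192.0903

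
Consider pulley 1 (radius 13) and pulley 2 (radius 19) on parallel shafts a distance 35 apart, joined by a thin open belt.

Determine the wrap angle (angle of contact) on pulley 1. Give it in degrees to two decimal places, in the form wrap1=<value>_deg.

open belt: β = asin((r2−r1)/C) = asin(6/35) = 9.8709°
wrap1 = π − 2β = 160.2582°
wrap2 = π + 2β = 199.7418°

wrap1=160.26_deg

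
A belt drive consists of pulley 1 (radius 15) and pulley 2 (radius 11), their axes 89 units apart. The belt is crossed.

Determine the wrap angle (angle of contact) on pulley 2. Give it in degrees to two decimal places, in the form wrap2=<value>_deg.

crossed belt: β = asin((r1+r2)/C) = asin(26/89) = 16.9858°
wrap1 = wrap2 = π + 2β = 213.9716°

wrap2=213.97_deg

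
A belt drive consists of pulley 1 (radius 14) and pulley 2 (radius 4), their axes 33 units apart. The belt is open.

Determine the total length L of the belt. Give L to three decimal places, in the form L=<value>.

open belt: β = asin((r2−r1)/C) = asin(-10/33) = -17.6397°
wrap1 = π − 2β = 215.2794°
wrap2 = π + 2β = 144.7206°
tangent length = C·cosβ = 31.4484
L = r1·wrap1 + r2·wrap2 + 2·C·cosβ = 14·3.7573 + 4·2.5259 + 2·31.4484 = 125.6028

L=125.603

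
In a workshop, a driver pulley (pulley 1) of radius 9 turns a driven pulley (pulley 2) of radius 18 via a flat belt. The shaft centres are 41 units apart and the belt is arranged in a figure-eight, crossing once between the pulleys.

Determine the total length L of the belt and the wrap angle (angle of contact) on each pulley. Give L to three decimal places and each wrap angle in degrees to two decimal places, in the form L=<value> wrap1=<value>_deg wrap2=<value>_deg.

crossed belt: β = asin((r1+r2)/C) = asin(27/41) = 41.1884°
wrap1 = wrap2 = π + 2β = 262.3767°
tangent length = C·cosβ = 30.8545
L = (r1+r2)·wrap + 2·C·cosβ = 27·4.5793 + 2·30.8545 = 185.3511

L=185.351 wrap1=262.38_deg wrap2=262.38_deg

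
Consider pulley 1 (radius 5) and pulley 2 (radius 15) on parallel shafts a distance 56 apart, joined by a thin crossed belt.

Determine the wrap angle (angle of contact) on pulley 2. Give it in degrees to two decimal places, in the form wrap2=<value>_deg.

wrap2=221.85_deg

crossed belt: β = asin((r1+r2)/C) = asin(20/56) = 20.9248°
wrap1 = wrap2 = π + 2β = 221.8497°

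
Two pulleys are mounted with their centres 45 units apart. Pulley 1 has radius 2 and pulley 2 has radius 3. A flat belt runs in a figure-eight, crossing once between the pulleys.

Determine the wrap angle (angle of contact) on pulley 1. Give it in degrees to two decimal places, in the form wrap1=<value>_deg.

wrap1=192.76_deg

crossed belt: β = asin((r1+r2)/C) = asin(5/45) = 6.3794°
wrap1 = wrap2 = π + 2β = 192.7587°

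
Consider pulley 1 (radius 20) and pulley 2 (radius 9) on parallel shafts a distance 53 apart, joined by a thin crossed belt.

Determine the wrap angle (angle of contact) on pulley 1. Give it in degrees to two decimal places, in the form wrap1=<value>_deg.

wrap1=246.35_deg

crossed belt: β = asin((r1+r2)/C) = asin(29/53) = 33.1731°
wrap1 = wrap2 = π + 2β = 246.3461°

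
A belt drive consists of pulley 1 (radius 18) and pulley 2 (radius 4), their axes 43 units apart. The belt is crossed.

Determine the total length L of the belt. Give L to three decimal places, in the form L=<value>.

L=166.638

crossed belt: β = asin((r1+r2)/C) = asin(22/43) = 30.7723°
wrap1 = wrap2 = π + 2β = 241.5446°
tangent length = C·cosβ = 36.9459
L = (r1+r2)·wrap + 2·C·cosβ = 22·4.2157 + 2·36.9459 = 166.6383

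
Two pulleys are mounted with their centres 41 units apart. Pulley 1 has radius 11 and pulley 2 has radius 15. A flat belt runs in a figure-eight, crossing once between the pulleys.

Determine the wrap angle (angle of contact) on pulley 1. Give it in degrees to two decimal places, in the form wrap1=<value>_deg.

crossed belt: β = asin((r1+r2)/C) = asin(26/41) = 39.3567°
wrap1 = wrap2 = π + 2β = 258.7134°

wrap1=258.71_deg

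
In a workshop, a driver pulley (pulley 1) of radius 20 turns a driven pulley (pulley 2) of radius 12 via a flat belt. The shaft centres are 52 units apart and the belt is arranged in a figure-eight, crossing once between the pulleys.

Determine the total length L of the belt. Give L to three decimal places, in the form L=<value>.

L=224.930

crossed belt: β = asin((r1+r2)/C) = asin(32/52) = 37.9799°
wrap1 = wrap2 = π + 2β = 255.9597°
tangent length = C·cosβ = 40.9878
L = (r1+r2)·wrap + 2·C·cosβ = 32·4.4673 + 2·40.9878 = 224.9305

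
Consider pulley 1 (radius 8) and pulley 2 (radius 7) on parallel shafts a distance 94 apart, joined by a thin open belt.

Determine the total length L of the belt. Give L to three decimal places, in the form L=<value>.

L=235.135

open belt: β = asin((r2−r1)/C) = asin(-1/94) = -0.6095°
wrap1 = π − 2β = 181.2191°
wrap2 = π + 2β = 178.7809°
tangent length = C·cosβ = 93.9947
L = r1·wrap1 + r2·wrap2 + 2·C·cosβ = 8·3.1629 + 7·3.1203 + 2·93.9947 = 235.1345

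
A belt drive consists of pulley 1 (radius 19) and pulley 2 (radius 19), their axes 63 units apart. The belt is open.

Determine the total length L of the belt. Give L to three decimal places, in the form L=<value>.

open belt: β = asin((r2−r1)/C) = asin(0/63) = 0.0000°
wrap1 = π − 2β = 180.0000°
wrap2 = π + 2β = 180.0000°
tangent length = C·cosβ = 63.0000
L = r1·wrap1 + r2·wrap2 + 2·C·cosβ = 19·3.1416 + 19·3.1416 + 2·63.0000 = 245.3805

L=245.381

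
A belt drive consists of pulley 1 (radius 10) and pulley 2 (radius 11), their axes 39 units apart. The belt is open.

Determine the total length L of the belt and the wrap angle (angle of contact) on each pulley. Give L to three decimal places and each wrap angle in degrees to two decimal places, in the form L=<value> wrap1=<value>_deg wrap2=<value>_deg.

L=143.999 wrap1=177.06_deg wrap2=182.94_deg

open belt: β = asin((r2−r1)/C) = asin(1/39) = 1.4693°
wrap1 = π − 2β = 177.0614°
wrap2 = π + 2β = 182.9386°
tangent length = C·cosβ = 38.9872
L = r1·wrap1 + r2·wrap2 + 2·C·cosβ = 10·3.0903 + 11·3.1929 + 2·38.9872 = 143.9991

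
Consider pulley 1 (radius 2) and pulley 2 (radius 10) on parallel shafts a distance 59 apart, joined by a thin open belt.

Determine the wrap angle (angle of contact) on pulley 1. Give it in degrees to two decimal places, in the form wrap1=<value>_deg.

wrap1=164.41_deg

open belt: β = asin((r2−r1)/C) = asin(8/59) = 7.7929°
wrap1 = π − 2β = 164.4142°
wrap2 = π + 2β = 195.5858°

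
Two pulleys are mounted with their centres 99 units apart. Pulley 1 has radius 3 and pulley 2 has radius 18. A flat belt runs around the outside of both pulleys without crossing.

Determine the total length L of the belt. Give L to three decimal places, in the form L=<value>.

L=266.251

open belt: β = asin((r2−r1)/C) = asin(15/99) = 8.7147°
wrap1 = π − 2β = 162.5705°
wrap2 = π + 2β = 197.4295°
tangent length = C·cosβ = 97.8570
L = r1·wrap1 + r2·wrap2 + 2·C·cosβ = 3·2.8374 + 18·3.4458 + 2·97.8570 = 266.2506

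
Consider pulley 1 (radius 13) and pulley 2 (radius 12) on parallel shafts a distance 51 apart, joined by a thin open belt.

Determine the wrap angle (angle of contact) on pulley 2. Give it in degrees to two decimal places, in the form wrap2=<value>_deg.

wrap2=177.75_deg

open belt: β = asin((r2−r1)/C) = asin(-1/51) = -1.1235°
wrap1 = π − 2β = 182.2470°
wrap2 = π + 2β = 177.7530°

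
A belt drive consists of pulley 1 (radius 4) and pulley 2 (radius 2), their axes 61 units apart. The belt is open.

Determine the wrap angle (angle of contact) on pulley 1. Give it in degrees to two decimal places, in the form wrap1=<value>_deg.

open belt: β = asin((r2−r1)/C) = asin(-2/61) = -1.8789°
wrap1 = π − 2β = 183.7578°
wrap2 = π + 2β = 176.2422°

wrap1=183.76_deg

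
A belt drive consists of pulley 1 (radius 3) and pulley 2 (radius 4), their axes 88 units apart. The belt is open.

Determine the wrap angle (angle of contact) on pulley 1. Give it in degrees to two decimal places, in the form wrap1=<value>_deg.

wrap1=178.70_deg

open belt: β = asin((r2−r1)/C) = asin(1/88) = 0.6511°
wrap1 = π − 2β = 178.6978°
wrap2 = π + 2β = 181.3022°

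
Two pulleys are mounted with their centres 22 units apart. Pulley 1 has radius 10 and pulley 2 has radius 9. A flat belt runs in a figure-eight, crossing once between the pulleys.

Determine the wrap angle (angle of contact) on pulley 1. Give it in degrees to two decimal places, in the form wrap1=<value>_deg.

crossed belt: β = asin((r1+r2)/C) = asin(19/22) = 59.7274°
wrap1 = wrap2 = π + 2β = 299.4547°

wrap1=299.45_deg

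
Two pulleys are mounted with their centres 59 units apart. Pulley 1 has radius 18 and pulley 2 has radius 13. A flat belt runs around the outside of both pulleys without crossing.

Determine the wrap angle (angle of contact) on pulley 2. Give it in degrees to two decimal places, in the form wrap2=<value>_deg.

open belt: β = asin((r2−r1)/C) = asin(-5/59) = -4.8614°
wrap1 = π − 2β = 189.7228°
wrap2 = π + 2β = 170.2772°

wrap2=170.28_deg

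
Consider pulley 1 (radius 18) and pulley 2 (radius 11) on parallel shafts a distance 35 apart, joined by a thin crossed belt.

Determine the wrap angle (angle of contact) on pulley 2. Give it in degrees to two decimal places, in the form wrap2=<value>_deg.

crossed belt: β = asin((r1+r2)/C) = asin(29/35) = 55.9523°
wrap1 = wrap2 = π + 2β = 291.9045°

wrap2=291.90_deg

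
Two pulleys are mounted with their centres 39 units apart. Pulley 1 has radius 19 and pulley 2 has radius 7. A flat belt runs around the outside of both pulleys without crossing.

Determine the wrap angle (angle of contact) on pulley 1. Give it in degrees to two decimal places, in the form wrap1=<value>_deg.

open belt: β = asin((r2−r1)/C) = asin(-12/39) = -17.9202°
wrap1 = π − 2β = 215.8404°
wrap2 = π + 2β = 144.1596°

wrap1=215.84_deg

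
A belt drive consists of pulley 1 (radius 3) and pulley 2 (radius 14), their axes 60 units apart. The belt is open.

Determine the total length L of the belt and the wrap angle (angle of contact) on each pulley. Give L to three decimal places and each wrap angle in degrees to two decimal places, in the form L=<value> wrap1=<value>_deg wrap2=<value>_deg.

L=175.429 wrap1=158.87_deg wrap2=201.13_deg

open belt: β = asin((r2−r1)/C) = asin(11/60) = 10.5640°
wrap1 = π − 2β = 158.8720°
wrap2 = π + 2β = 201.1280°
tangent length = C·cosβ = 58.9830
L = r1·wrap1 + r2·wrap2 + 2·C·cosβ = 3·2.7728 + 14·3.5103 + 2·58.9830 = 175.4294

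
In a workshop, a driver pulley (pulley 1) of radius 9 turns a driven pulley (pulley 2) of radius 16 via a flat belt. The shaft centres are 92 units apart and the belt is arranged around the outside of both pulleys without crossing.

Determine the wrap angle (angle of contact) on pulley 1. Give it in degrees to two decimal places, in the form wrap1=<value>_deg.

wrap1=171.27_deg

open belt: β = asin((r2−r1)/C) = asin(7/92) = 4.3637°
wrap1 = π − 2β = 171.2726°
wrap2 = π + 2β = 188.7274°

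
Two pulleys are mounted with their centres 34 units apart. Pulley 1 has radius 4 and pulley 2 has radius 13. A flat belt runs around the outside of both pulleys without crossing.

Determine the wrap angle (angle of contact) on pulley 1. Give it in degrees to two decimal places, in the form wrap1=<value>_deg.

wrap1=149.30_deg

open belt: β = asin((r2−r1)/C) = asin(9/34) = 15.3495°
wrap1 = π − 2β = 149.3010°
wrap2 = π + 2β = 210.6990°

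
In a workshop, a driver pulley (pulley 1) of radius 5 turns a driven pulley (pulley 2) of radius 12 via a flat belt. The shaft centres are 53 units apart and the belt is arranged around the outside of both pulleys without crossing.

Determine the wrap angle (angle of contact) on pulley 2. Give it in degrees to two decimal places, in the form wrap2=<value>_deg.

wrap2=195.18_deg

open belt: β = asin((r2−r1)/C) = asin(7/53) = 7.5895°
wrap1 = π − 2β = 164.8209°
wrap2 = π + 2β = 195.1791°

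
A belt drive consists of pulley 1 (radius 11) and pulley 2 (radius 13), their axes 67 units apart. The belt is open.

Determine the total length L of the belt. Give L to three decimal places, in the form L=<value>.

open belt: β = asin((r2−r1)/C) = asin(2/67) = 1.7106°
wrap1 = π − 2β = 176.5788°
wrap2 = π + 2β = 183.4212°
tangent length = C·cosβ = 66.9701
L = r1·wrap1 + r2·wrap2 + 2·C·cosβ = 11·3.0819 + 13·3.2013 + 2·66.9701 = 209.4579

L=209.458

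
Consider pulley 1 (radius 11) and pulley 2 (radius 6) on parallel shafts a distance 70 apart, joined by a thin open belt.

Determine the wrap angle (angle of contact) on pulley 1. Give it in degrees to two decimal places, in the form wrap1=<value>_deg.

open belt: β = asin((r2−r1)/C) = asin(-5/70) = -4.0960°
wrap1 = π − 2β = 188.1921°
wrap2 = π + 2β = 171.8079°

wrap1=188.19_deg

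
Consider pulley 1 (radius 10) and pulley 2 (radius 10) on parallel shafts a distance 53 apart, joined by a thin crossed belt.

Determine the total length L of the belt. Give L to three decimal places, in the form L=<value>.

crossed belt: β = asin((r1+r2)/C) = asin(20/53) = 22.1702°
wrap1 = wrap2 = π + 2β = 224.3403°
tangent length = C·cosβ = 49.0816
L = (r1+r2)·wrap + 2·C·cosβ = 20·3.9155 + 2·49.0816 = 176.4727

L=176.473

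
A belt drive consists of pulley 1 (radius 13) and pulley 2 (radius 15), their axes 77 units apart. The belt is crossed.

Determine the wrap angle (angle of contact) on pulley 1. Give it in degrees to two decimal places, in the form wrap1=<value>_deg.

wrap1=222.65_deg

crossed belt: β = asin((r1+r2)/C) = asin(28/77) = 21.3237°
wrap1 = wrap2 = π + 2β = 222.6474°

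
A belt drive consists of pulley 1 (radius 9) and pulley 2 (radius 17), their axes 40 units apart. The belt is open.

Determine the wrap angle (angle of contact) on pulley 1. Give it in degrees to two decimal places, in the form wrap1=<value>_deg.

wrap1=156.93_deg

open belt: β = asin((r2−r1)/C) = asin(8/40) = 11.5370°
wrap1 = π − 2β = 156.9261°
wrap2 = π + 2β = 203.0739°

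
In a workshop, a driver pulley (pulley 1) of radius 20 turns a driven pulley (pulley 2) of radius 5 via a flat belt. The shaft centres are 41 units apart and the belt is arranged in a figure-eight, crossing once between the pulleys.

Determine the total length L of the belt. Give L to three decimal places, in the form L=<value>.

L=176.320

crossed belt: β = asin((r1+r2)/C) = asin(25/41) = 37.5719°
wrap1 = wrap2 = π + 2β = 255.1437°
tangent length = C·cosβ = 32.4962
L = (r1+r2)·wrap + 2·C·cosβ = 25·4.4531 + 2·32.4962 = 176.3198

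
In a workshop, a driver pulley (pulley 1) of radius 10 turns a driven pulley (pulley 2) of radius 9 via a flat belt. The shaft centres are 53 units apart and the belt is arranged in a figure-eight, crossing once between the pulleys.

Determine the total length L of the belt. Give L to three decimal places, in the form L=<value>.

L=172.578

crossed belt: β = asin((r1+r2)/C) = asin(19/53) = 21.0075°
wrap1 = wrap2 = π + 2β = 222.0151°
tangent length = C·cosβ = 49.4773
L = (r1+r2)·wrap + 2·C·cosβ = 19·3.8749 + 2·49.4773 = 172.5775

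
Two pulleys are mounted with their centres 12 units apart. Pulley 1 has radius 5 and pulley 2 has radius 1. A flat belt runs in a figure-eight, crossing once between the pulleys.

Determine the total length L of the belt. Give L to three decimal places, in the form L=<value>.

L=45.917

crossed belt: β = asin((r1+r2)/C) = asin(6/12) = 30.0000°
wrap1 = wrap2 = π + 2β = 240.0000°
tangent length = C·cosβ = 10.3923
L = (r1+r2)·wrap + 2·C·cosβ = 6·4.1888 + 2·10.3923 = 45.9174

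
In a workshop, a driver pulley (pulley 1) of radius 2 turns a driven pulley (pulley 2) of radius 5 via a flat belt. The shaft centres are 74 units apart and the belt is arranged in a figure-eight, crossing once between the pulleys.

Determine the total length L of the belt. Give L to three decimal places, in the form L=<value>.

L=170.654

crossed belt: β = asin((r1+r2)/C) = asin(7/74) = 5.4280°
wrap1 = wrap2 = π + 2β = 190.8560°
tangent length = C·cosβ = 73.6682
L = (r1+r2)·wrap + 2·C·cosβ = 7·3.3311 + 2·73.6682 = 170.6538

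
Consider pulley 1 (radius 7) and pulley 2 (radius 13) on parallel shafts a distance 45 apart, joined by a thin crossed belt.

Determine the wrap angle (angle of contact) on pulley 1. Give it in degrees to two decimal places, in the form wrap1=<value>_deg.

wrap1=232.78_deg

crossed belt: β = asin((r1+r2)/C) = asin(20/45) = 26.3878°
wrap1 = wrap2 = π + 2β = 232.7756°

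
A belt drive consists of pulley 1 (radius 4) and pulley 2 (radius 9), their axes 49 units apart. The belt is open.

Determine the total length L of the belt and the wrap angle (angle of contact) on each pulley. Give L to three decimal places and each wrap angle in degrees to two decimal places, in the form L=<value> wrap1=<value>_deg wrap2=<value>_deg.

open belt: β = asin((r2−r1)/C) = asin(5/49) = 5.8567°
wrap1 = π − 2β = 168.2866°
wrap2 = π + 2β = 191.7134°
tangent length = C·cosβ = 48.7442
L = r1·wrap1 + r2·wrap2 + 2·C·cosβ = 4·2.9372 + 9·3.3460 + 2·48.7442 = 139.3514

L=139.351 wrap1=168.29_deg wrap2=191.71_deg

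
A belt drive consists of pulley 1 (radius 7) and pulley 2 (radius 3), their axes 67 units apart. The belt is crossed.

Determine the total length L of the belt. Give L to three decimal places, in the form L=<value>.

crossed belt: β = asin((r1+r2)/C) = asin(10/67) = 8.5837°
wrap1 = wrap2 = π + 2β = 197.1674°
tangent length = C·cosβ = 66.2495
L = (r1+r2)·wrap + 2·C·cosβ = 10·3.4412 + 2·66.2495 = 166.9113

L=166.911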